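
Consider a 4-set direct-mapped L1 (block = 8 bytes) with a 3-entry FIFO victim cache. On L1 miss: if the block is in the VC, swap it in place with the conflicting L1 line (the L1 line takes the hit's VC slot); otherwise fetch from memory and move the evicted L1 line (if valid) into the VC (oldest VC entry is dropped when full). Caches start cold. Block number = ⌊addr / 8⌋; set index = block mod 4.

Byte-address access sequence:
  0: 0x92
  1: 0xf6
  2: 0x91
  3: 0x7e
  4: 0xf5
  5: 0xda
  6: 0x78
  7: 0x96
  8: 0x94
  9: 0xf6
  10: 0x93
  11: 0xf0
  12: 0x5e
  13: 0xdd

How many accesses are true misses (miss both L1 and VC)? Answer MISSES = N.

MISSES = 5

#0 0x92→b18/s2 MISS; vc=[]
#1 0xf6→b30/s2 MISS; vc=[18]
#2 0x91→b18/s2 VC-HIT; vc=[30]
#3 0x7e→b15/s3 MISS; vc=[30]
#4 0xf5→b30/s2 VC-HIT; vc=[18]
#5 0xda→b27/s3 MISS; vc=[18,15]
#6 0x78→b15/s3 VC-HIT; vc=[18,27]
#7 0x96→b18/s2 VC-HIT; vc=[30,27]
#8 0x94→b18/s2 L1-HIT; vc=[30,27]
#9 0xf6→b30/s2 VC-HIT; vc=[18,27]
#10 0x93→b18/s2 VC-HIT; vc=[30,27]
#11 0xf0→b30/s2 VC-HIT; vc=[18,27]
#12 0x5e→b11/s3 MISS; vc=[18,27,15]
#13 0xdd→b27/s3 VC-HIT; vc=[18,11,15]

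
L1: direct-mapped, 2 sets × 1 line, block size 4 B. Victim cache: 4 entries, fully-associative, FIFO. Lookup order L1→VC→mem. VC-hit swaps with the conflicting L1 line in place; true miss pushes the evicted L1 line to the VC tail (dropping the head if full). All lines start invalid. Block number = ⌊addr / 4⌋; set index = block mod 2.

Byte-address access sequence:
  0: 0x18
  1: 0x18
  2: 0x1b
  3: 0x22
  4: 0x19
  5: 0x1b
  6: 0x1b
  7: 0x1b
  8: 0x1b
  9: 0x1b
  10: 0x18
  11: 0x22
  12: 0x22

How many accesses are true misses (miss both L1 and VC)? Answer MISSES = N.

  [0] addr=0x18 blk=6 s=0: MISS | VC []
  [1] addr=0x18 blk=6 s=0: L1-HIT | VC []
  [2] addr=0x1b blk=6 s=0: L1-HIT | VC []
  [3] addr=0x22 blk=8 s=0: MISS | VC [6]
  [4] addr=0x19 blk=6 s=0: VC-HIT | VC [8]
  [5] addr=0x1b blk=6 s=0: L1-HIT | VC [8]
  [6] addr=0x1b blk=6 s=0: L1-HIT | VC [8]
  [7] addr=0x1b blk=6 s=0: L1-HIT | VC [8]
  [8] addr=0x1b blk=6 s=0: L1-HIT | VC [8]
  [9] addr=0x1b blk=6 s=0: L1-HIT | VC [8]
  [10] addr=0x18 blk=6 s=0: L1-HIT | VC [8]
  [11] addr=0x22 blk=8 s=0: VC-HIT | VC [6]
  [12] addr=0x22 blk=8 s=0: L1-HIT | VC [6]

MISSES = 2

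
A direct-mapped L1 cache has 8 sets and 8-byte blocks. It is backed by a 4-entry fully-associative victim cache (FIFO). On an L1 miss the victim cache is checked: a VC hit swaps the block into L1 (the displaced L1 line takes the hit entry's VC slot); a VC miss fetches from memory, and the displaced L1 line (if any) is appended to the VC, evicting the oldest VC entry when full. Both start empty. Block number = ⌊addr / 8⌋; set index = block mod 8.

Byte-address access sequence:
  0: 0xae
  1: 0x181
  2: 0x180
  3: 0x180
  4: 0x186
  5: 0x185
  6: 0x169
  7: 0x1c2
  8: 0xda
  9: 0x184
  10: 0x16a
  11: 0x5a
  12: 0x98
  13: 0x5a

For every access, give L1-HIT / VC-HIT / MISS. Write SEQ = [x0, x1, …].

0: 0xae (blk 21, set 5) → MISS  vc=[]
1: 0x181 (blk 48, set 0) → MISS  vc=[]
2: 0x180 (blk 48, set 0) → L1-HIT  vc=[]
3: 0x180 (blk 48, set 0) → L1-HIT  vc=[]
4: 0x186 (blk 48, set 0) → L1-HIT  vc=[]
5: 0x185 (blk 48, set 0) → L1-HIT  vc=[]
6: 0x169 (blk 45, set 5) → MISS  vc=[21]
7: 0x1c2 (blk 56, set 0) → MISS  vc=[21, 48]
8: 0xda (blk 27, set 3) → MISS  vc=[21, 48]
9: 0x184 (blk 48, set 0) → VC-HIT  vc=[21, 56]
10: 0x16a (blk 45, set 5) → L1-HIT  vc=[21, 56]
11: 0x5a (blk 11, set 3) → MISS  vc=[21, 56, 27]
12: 0x98 (blk 19, set 3) → MISS  vc=[21, 56, 27, 11]
13: 0x5a (blk 11, set 3) → VC-HIT  vc=[21, 56, 27, 19]

SEQ = [MISS, MISS, L1-HIT, L1-HIT, L1-HIT, L1-HIT, MISS, MISS, MISS, VC-HIT, L1-HIT, MISS, MISS, VC-HIT]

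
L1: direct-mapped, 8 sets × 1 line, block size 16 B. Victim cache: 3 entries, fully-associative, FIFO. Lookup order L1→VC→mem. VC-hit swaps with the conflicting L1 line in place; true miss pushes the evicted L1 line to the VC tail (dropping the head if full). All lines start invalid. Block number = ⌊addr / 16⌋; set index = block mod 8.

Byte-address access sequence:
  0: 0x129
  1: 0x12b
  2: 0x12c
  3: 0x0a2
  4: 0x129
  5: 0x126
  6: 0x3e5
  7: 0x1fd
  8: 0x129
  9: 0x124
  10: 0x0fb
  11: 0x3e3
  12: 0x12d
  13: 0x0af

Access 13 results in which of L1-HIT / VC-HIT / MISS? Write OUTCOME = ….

OUTCOME = VC-HIT

  [0] addr=0x129 blk=18 s=2: MISS | VC []
  [1] addr=0x12b blk=18 s=2: L1-HIT | VC []
  [2] addr=0x12c blk=18 s=2: L1-HIT | VC []
  [3] addr=0xa2 blk=10 s=2: MISS | VC [18]
  [4] addr=0x129 blk=18 s=2: VC-HIT | VC [10]
  [5] addr=0x126 blk=18 s=2: L1-HIT | VC [10]
  [6] addr=0x3e5 blk=62 s=6: MISS | VC [10]
  [7] addr=0x1fd blk=31 s=7: MISS | VC [10]
  [8] addr=0x129 blk=18 s=2: L1-HIT | VC [10]
  [9] addr=0x124 blk=18 s=2: L1-HIT | VC [10]
  [10] addr=0xfb blk=15 s=7: MISS | VC [10, 31]
  [11] addr=0x3e3 blk=62 s=6: L1-HIT | VC [10, 31]
  [12] addr=0x12d blk=18 s=2: L1-HIT | VC [10, 31]
  [13] addr=0xaf blk=10 s=2: VC-HIT | VC [18, 31]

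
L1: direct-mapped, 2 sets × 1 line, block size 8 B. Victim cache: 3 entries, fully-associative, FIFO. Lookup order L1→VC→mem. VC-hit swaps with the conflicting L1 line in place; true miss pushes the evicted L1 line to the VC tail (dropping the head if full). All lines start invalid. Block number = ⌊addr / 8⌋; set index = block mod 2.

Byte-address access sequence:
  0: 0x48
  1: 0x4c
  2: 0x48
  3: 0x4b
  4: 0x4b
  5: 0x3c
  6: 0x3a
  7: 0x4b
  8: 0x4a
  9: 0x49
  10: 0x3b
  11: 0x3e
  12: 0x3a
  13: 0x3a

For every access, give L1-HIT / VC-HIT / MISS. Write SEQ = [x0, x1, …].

0: 0x48 (blk 9, set 1) → MISS  vc=[]
1: 0x4c (blk 9, set 1) → L1-HIT  vc=[]
2: 0x48 (blk 9, set 1) → L1-HIT  vc=[]
3: 0x4b (blk 9, set 1) → L1-HIT  vc=[]
4: 0x4b (blk 9, set 1) → L1-HIT  vc=[]
5: 0x3c (blk 7, set 1) → MISS  vc=[9]
6: 0x3a (blk 7, set 1) → L1-HIT  vc=[9]
7: 0x4b (blk 9, set 1) → VC-HIT  vc=[7]
8: 0x4a (blk 9, set 1) → L1-HIT  vc=[7]
9: 0x49 (blk 9, set 1) → L1-HIT  vc=[7]
10: 0x3b (blk 7, set 1) → VC-HIT  vc=[9]
11: 0x3e (blk 7, set 1) → L1-HIT  vc=[9]
12: 0x3a (blk 7, set 1) → L1-HIT  vc=[9]
13: 0x3a (blk 7, set 1) → L1-HIT  vc=[9]

SEQ = [MISS, L1-HIT, L1-HIT, L1-HIT, L1-HIT, MISS, L1-HIT, VC-HIT, L1-HIT, L1-HIT, VC-HIT, L1-HIT, L1-HIT, L1-HIT]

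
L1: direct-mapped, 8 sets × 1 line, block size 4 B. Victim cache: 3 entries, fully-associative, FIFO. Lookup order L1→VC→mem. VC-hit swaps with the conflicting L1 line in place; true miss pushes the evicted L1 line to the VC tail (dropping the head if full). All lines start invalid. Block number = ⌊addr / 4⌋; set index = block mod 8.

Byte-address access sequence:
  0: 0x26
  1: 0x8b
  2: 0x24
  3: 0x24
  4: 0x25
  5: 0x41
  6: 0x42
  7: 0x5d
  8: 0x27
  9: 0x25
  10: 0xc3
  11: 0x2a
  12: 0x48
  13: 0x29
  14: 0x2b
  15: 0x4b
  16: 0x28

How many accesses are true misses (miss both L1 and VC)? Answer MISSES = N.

MISSES = 7

0: 0x26 (blk 9, set 1) → MISS  vc=[]
1: 0x8b (blk 34, set 2) → MISS  vc=[]
2: 0x24 (blk 9, set 1) → L1-HIT  vc=[]
3: 0x24 (blk 9, set 1) → L1-HIT  vc=[]
4: 0x25 (blk 9, set 1) → L1-HIT  vc=[]
5: 0x41 (blk 16, set 0) → MISS  vc=[]
6: 0x42 (blk 16, set 0) → L1-HIT  vc=[]
7: 0x5d (blk 23, set 7) → MISS  vc=[]
8: 0x27 (blk 9, set 1) → L1-HIT  vc=[]
9: 0x25 (blk 9, set 1) → L1-HIT  vc=[]
10: 0xc3 (blk 48, set 0) → MISS  vc=[16]
11: 0x2a (blk 10, set 2) → MISS  vc=[16, 34]
12: 0x48 (blk 18, set 2) → MISS  vc=[16, 34, 10]
13: 0x29 (blk 10, set 2) → VC-HIT  vc=[16, 34, 18]
14: 0x2b (blk 10, set 2) → L1-HIT  vc=[16, 34, 18]
15: 0x4b (blk 18, set 2) → VC-HIT  vc=[16, 34, 10]
16: 0x28 (blk 10, set 2) → VC-HIT  vc=[16, 34, 18]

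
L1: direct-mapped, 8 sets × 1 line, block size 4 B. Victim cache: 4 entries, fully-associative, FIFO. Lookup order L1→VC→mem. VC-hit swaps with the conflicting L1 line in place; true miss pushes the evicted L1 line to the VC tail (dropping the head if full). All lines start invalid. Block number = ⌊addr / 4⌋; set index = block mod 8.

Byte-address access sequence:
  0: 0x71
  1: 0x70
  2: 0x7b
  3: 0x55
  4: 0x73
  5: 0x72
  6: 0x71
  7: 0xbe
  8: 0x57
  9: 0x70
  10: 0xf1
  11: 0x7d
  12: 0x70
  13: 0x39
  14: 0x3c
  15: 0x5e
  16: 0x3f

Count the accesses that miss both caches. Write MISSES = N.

#0 0x71→b28/s4 MISS; vc=[]
#1 0x70→b28/s4 L1-HIT; vc=[]
#2 0x7b→b30/s6 MISS; vc=[]
#3 0x55→b21/s5 MISS; vc=[]
#4 0x73→b28/s4 L1-HIT; vc=[]
#5 0x72→b28/s4 L1-HIT; vc=[]
#6 0x71→b28/s4 L1-HIT; vc=[]
#7 0xbe→b47/s7 MISS; vc=[]
#8 0x57→b21/s5 L1-HIT; vc=[]
#9 0x70→b28/s4 L1-HIT; vc=[]
#10 0xf1→b60/s4 MISS; vc=[28]
#11 0x7d→b31/s7 MISS; vc=[28,47]
#12 0x70→b28/s4 VC-HIT; vc=[60,47]
#13 0x39→b14/s6 MISS; vc=[60,47,30]
#14 0x3c→b15/s7 MISS; vc=[60,47,30,31]
#15 0x5e→b23/s7 MISS; vc=[47,30,31,15]
#16 0x3f→b15/s7 VC-HIT; vc=[47,30,31,23]

MISSES = 9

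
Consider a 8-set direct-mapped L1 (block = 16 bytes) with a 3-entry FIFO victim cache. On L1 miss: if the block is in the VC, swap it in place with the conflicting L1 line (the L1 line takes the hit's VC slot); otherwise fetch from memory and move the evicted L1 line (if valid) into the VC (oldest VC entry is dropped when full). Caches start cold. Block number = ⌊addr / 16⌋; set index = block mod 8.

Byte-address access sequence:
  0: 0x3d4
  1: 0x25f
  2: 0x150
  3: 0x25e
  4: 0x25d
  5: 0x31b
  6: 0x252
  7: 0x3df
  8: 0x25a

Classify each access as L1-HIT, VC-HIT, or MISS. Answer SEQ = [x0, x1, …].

#0 0x3d4→b61/s5 MISS; vc=[]
#1 0x25f→b37/s5 MISS; vc=[61]
#2 0x150→b21/s5 MISS; vc=[61,37]
#3 0x25e→b37/s5 VC-HIT; vc=[61,21]
#4 0x25d→b37/s5 L1-HIT; vc=[61,21]
#5 0x31b→b49/s1 MISS; vc=[61,21]
#6 0x252→b37/s5 L1-HIT; vc=[61,21]
#7 0x3df→b61/s5 VC-HIT; vc=[37,21]
#8 0x25a→b37/s5 VC-HIT; vc=[61,21]

SEQ = [MISS, MISS, MISS, VC-HIT, L1-HIT, MISS, L1-HIT, VC-HIT, VC-HIT]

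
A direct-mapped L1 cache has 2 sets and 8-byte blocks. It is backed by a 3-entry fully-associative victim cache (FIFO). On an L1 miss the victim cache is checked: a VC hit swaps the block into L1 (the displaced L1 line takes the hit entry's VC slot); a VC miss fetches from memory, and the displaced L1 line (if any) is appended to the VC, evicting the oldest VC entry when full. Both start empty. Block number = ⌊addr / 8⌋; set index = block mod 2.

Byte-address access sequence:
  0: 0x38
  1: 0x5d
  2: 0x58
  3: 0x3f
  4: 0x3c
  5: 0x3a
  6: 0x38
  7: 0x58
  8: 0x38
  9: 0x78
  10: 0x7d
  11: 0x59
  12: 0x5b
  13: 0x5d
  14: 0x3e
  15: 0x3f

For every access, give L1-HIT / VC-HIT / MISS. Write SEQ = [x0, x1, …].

0: 0x38 (blk 7, set 1) → MISS  vc=[]
1: 0x5d (blk 11, set 1) → MISS  vc=[7]
2: 0x58 (blk 11, set 1) → L1-HIT  vc=[7]
3: 0x3f (blk 7, set 1) → VC-HIT  vc=[11]
4: 0x3c (blk 7, set 1) → L1-HIT  vc=[11]
5: 0x3a (blk 7, set 1) → L1-HIT  vc=[11]
6: 0x38 (blk 7, set 1) → L1-HIT  vc=[11]
7: 0x58 (blk 11, set 1) → VC-HIT  vc=[7]
8: 0x38 (blk 7, set 1) → VC-HIT  vc=[11]
9: 0x78 (blk 15, set 1) → MISS  vc=[11, 7]
10: 0x7d (blk 15, set 1) → L1-HIT  vc=[11, 7]
11: 0x59 (blk 11, set 1) → VC-HIT  vc=[15, 7]
12: 0x5b (blk 11, set 1) → L1-HIT  vc=[15, 7]
13: 0x5d (blk 11, set 1) → L1-HIT  vc=[15, 7]
14: 0x3e (blk 7, set 1) → VC-HIT  vc=[15, 11]
15: 0x3f (blk 7, set 1) → L1-HIT  vc=[15, 11]

SEQ = [MISS, MISS, L1-HIT, VC-HIT, L1-HIT, L1-HIT, L1-HIT, VC-HIT, VC-HIT, MISS, L1-HIT, VC-HIT, L1-HIT, L1-HIT, VC-HIT, L1-HIT]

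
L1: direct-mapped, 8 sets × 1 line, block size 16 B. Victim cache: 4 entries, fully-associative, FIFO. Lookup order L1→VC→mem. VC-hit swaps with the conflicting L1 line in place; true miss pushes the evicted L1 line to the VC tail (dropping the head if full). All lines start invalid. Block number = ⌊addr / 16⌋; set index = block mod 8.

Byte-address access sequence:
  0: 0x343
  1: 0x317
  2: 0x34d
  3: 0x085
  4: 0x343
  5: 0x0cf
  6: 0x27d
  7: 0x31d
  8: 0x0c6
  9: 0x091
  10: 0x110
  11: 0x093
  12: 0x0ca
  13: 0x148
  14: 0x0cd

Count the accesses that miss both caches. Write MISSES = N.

MISSES = 8

#0 0x343→b52/s4 MISS; vc=[]
#1 0x317→b49/s1 MISS; vc=[]
#2 0x34d→b52/s4 L1-HIT; vc=[]
#3 0x85→b8/s0 MISS; vc=[]
#4 0x343→b52/s4 L1-HIT; vc=[]
#5 0xcf→b12/s4 MISS; vc=[52]
#6 0x27d→b39/s7 MISS; vc=[52]
#7 0x31d→b49/s1 L1-HIT; vc=[52]
#8 0xc6→b12/s4 L1-HIT; vc=[52]
#9 0x91→b9/s1 MISS; vc=[52,49]
#10 0x110→b17/s1 MISS; vc=[52,49,9]
#11 0x93→b9/s1 VC-HIT; vc=[52,49,17]
#12 0xca→b12/s4 L1-HIT; vc=[52,49,17]
#13 0x148→b20/s4 MISS; vc=[52,49,17,12]
#14 0xcd→b12/s4 VC-HIT; vc=[52,49,17,20]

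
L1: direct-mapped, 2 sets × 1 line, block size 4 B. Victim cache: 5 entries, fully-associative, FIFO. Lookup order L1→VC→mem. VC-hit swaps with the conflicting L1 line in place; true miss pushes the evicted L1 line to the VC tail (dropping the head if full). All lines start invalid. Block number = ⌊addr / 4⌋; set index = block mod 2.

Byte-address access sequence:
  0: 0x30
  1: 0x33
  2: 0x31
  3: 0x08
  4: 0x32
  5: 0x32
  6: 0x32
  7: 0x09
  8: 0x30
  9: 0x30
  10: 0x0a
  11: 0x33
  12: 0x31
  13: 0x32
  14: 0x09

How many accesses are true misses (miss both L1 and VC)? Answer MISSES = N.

MISSES = 2

#0 0x30→b12/s0 MISS; vc=[]
#1 0x33→b12/s0 L1-HIT; vc=[]
#2 0x31→b12/s0 L1-HIT; vc=[]
#3 0x8→b2/s0 MISS; vc=[12]
#4 0x32→b12/s0 VC-HIT; vc=[2]
#5 0x32→b12/s0 L1-HIT; vc=[2]
#6 0x32→b12/s0 L1-HIT; vc=[2]
#7 0x9→b2/s0 VC-HIT; vc=[12]
#8 0x30→b12/s0 VC-HIT; vc=[2]
#9 0x30→b12/s0 L1-HIT; vc=[2]
#10 0xa→b2/s0 VC-HIT; vc=[12]
#11 0x33→b12/s0 VC-HIT; vc=[2]
#12 0x31→b12/s0 L1-HIT; vc=[2]
#13 0x32→b12/s0 L1-HIT; vc=[2]
#14 0x9→b2/s0 VC-HIT; vc=[12]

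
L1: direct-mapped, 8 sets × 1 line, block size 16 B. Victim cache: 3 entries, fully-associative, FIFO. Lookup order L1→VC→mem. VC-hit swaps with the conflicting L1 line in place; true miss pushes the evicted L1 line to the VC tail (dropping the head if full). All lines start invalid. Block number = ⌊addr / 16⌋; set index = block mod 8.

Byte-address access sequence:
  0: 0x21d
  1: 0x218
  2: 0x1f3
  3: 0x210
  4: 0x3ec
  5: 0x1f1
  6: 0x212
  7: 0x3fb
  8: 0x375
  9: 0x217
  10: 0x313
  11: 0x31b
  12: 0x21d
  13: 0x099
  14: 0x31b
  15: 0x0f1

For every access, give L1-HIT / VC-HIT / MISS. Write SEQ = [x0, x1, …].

SEQ = [MISS, L1-HIT, MISS, L1-HIT, MISS, L1-HIT, L1-HIT, MISS, MISS, L1-HIT, MISS, L1-HIT, VC-HIT, MISS, VC-HIT, MISS]

0: 0x21d (blk 33, set 1) → MISS  vc=[]
1: 0x218 (blk 33, set 1) → L1-HIT  vc=[]
2: 0x1f3 (blk 31, set 7) → MISS  vc=[]
3: 0x210 (blk 33, set 1) → L1-HIT  vc=[]
4: 0x3ec (blk 62, set 6) → MISS  vc=[]
5: 0x1f1 (blk 31, set 7) → L1-HIT  vc=[]
6: 0x212 (blk 33, set 1) → L1-HIT  vc=[]
7: 0x3fb (blk 63, set 7) → MISS  vc=[31]
8: 0x375 (blk 55, set 7) → MISS  vc=[31, 63]
9: 0x217 (blk 33, set 1) → L1-HIT  vc=[31, 63]
10: 0x313 (blk 49, set 1) → MISS  vc=[31, 63, 33]
11: 0x31b (blk 49, set 1) → L1-HIT  vc=[31, 63, 33]
12: 0x21d (blk 33, set 1) → VC-HIT  vc=[31, 63, 49]
13: 0x99 (blk 9, set 1) → MISS  vc=[63, 49, 33]
14: 0x31b (blk 49, set 1) → VC-HIT  vc=[63, 9, 33]
15: 0xf1 (blk 15, set 7) → MISS  vc=[9, 33, 55]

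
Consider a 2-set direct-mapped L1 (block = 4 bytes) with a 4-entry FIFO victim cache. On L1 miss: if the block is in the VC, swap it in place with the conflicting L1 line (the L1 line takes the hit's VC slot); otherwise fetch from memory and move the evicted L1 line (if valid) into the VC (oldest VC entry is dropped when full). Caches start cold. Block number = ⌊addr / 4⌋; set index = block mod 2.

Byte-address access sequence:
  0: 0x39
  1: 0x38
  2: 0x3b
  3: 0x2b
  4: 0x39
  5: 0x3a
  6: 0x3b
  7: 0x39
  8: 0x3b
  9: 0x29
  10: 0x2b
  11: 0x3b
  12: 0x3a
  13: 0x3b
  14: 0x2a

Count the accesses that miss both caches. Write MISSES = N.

MISSES = 2

#0 0x39→b14/s0 MISS; vc=[]
#1 0x38→b14/s0 L1-HIT; vc=[]
#2 0x3b→b14/s0 L1-HIT; vc=[]
#3 0x2b→b10/s0 MISS; vc=[14]
#4 0x39→b14/s0 VC-HIT; vc=[10]
#5 0x3a→b14/s0 L1-HIT; vc=[10]
#6 0x3b→b14/s0 L1-HIT; vc=[10]
#7 0x39→b14/s0 L1-HIT; vc=[10]
#8 0x3b→b14/s0 L1-HIT; vc=[10]
#9 0x29→b10/s0 VC-HIT; vc=[14]
#10 0x2b→b10/s0 L1-HIT; vc=[14]
#11 0x3b→b14/s0 VC-HIT; vc=[10]
#12 0x3a→b14/s0 L1-HIT; vc=[10]
#13 0x3b→b14/s0 L1-HIT; vc=[10]
#14 0x2a→b10/s0 VC-HIT; vc=[14]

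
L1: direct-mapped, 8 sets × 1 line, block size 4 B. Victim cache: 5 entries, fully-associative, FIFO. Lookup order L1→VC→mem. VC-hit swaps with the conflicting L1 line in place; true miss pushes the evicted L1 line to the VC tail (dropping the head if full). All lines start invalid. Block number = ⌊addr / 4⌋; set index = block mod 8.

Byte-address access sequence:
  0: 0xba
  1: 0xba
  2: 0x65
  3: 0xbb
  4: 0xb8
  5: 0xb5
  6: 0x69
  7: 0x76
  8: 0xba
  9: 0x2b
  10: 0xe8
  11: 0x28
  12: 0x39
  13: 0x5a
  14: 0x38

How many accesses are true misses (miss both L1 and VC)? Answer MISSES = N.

#0 0xba→b46/s6 MISS; vc=[]
#1 0xba→b46/s6 L1-HIT; vc=[]
#2 0x65→b25/s1 MISS; vc=[]
#3 0xbb→b46/s6 L1-HIT; vc=[]
#4 0xb8→b46/s6 L1-HIT; vc=[]
#5 0xb5→b45/s5 MISS; vc=[]
#6 0x69→b26/s2 MISS; vc=[]
#7 0x76→b29/s5 MISS; vc=[45]
#8 0xba→b46/s6 L1-HIT; vc=[45]
#9 0x2b→b10/s2 MISS; vc=[45,26]
#10 0xe8→b58/s2 MISS; vc=[45,26,10]
#11 0x28→b10/s2 VC-HIT; vc=[45,26,58]
#12 0x39→b14/s6 MISS; vc=[45,26,58,46]
#13 0x5a→b22/s6 MISS; vc=[45,26,58,46,14]
#14 0x38→b14/s6 VC-HIT; vc=[45,26,58,46,22]

MISSES = 9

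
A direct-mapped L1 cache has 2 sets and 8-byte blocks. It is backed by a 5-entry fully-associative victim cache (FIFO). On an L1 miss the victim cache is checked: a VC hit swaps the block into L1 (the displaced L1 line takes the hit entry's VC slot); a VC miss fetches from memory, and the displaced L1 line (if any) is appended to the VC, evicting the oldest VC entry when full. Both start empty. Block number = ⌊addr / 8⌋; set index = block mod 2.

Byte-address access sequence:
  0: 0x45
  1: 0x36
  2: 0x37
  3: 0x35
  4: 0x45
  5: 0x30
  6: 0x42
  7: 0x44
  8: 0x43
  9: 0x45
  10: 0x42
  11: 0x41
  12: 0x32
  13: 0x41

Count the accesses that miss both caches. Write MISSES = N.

#0 0x45→b8/s0 MISS; vc=[]
#1 0x36→b6/s0 MISS; vc=[8]
#2 0x37→b6/s0 L1-HIT; vc=[8]
#3 0x35→b6/s0 L1-HIT; vc=[8]
#4 0x45→b8/s0 VC-HIT; vc=[6]
#5 0x30→b6/s0 VC-HIT; vc=[8]
#6 0x42→b8/s0 VC-HIT; vc=[6]
#7 0x44→b8/s0 L1-HIT; vc=[6]
#8 0x43→b8/s0 L1-HIT; vc=[6]
#9 0x45→b8/s0 L1-HIT; vc=[6]
#10 0x42→b8/s0 L1-HIT; vc=[6]
#11 0x41→b8/s0 L1-HIT; vc=[6]
#12 0x32→b6/s0 VC-HIT; vc=[8]
#13 0x41→b8/s0 VC-HIT; vc=[6]

MISSES = 2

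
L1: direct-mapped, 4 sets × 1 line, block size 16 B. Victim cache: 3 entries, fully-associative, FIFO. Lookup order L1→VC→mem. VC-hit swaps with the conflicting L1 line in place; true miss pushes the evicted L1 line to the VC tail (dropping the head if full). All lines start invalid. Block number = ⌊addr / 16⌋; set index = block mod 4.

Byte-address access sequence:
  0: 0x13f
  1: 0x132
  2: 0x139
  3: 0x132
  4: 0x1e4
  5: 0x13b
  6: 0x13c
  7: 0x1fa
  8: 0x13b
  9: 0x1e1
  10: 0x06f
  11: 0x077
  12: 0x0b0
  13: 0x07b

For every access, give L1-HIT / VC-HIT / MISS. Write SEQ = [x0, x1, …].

SEQ = [MISS, L1-HIT, L1-HIT, L1-HIT, MISS, L1-HIT, L1-HIT, MISS, VC-HIT, L1-HIT, MISS, MISS, MISS, VC-HIT]

#0 0x13f→b19/s3 MISS; vc=[]
#1 0x132→b19/s3 L1-HIT; vc=[]
#2 0x139→b19/s3 L1-HIT; vc=[]
#3 0x132→b19/s3 L1-HIT; vc=[]
#4 0x1e4→b30/s2 MISS; vc=[]
#5 0x13b→b19/s3 L1-HIT; vc=[]
#6 0x13c→b19/s3 L1-HIT; vc=[]
#7 0x1fa→b31/s3 MISS; vc=[19]
#8 0x13b→b19/s3 VC-HIT; vc=[31]
#9 0x1e1→b30/s2 L1-HIT; vc=[31]
#10 0x6f→b6/s2 MISS; vc=[31,30]
#11 0x77→b7/s3 MISS; vc=[31,30,19]
#12 0xb0→b11/s3 MISS; vc=[30,19,7]
#13 0x7b→b7/s3 VC-HIT; vc=[30,19,11]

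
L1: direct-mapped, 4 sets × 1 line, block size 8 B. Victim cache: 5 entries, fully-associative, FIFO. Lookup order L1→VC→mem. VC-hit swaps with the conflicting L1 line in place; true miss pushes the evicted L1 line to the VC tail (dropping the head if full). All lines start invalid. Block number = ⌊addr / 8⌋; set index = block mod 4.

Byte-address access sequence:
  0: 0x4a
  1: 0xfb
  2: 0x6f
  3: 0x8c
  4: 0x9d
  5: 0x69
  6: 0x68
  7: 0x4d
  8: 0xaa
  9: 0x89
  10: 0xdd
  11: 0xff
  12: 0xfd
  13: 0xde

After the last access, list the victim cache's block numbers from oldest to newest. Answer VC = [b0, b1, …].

VC = [13, 21, 31, 9, 19]

  [0] addr=0x4a blk=9 s=1: MISS | VC []
  [1] addr=0xfb blk=31 s=3: MISS | VC []
  [2] addr=0x6f blk=13 s=1: MISS | VC [9]
  [3] addr=0x8c blk=17 s=1: MISS | VC [9, 13]
  [4] addr=0x9d blk=19 s=3: MISS | VC [9, 13, 31]
  [5] addr=0x69 blk=13 s=1: VC-HIT | VC [9, 17, 31]
  [6] addr=0x68 blk=13 s=1: L1-HIT | VC [9, 17, 31]
  [7] addr=0x4d blk=9 s=1: VC-HIT | VC [13, 17, 31]
  [8] addr=0xaa blk=21 s=1: MISS | VC [13, 17, 31, 9]
  [9] addr=0x89 blk=17 s=1: VC-HIT | VC [13, 21, 31, 9]
  [10] addr=0xdd blk=27 s=3: MISS | VC [13, 21, 31, 9, 19]
  [11] addr=0xff blk=31 s=3: VC-HIT | VC [13, 21, 27, 9, 19]
  [12] addr=0xfd blk=31 s=3: L1-HIT | VC [13, 21, 27, 9, 19]
  [13] addr=0xde blk=27 s=3: VC-HIT | VC [13, 21, 31, 9, 19]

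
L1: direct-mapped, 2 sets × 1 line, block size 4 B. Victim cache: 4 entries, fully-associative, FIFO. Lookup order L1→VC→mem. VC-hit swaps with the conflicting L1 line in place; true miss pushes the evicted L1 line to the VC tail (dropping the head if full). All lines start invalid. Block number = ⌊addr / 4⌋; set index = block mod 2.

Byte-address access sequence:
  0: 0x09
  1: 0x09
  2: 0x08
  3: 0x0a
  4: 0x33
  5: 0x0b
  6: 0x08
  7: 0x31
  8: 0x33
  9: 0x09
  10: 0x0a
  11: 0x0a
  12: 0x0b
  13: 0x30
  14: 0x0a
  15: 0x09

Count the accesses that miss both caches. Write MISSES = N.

MISSES = 2

  [0] addr=0x9 blk=2 s=0: MISS | VC []
  [1] addr=0x9 blk=2 s=0: L1-HIT | VC []
  [2] addr=0x8 blk=2 s=0: L1-HIT | VC []
  [3] addr=0xa blk=2 s=0: L1-HIT | VC []
  [4] addr=0x33 blk=12 s=0: MISS | VC [2]
  [5] addr=0xb blk=2 s=0: VC-HIT | VC [12]
  [6] addr=0x8 blk=2 s=0: L1-HIT | VC [12]
  [7] addr=0x31 blk=12 s=0: VC-HIT | VC [2]
  [8] addr=0x33 blk=12 s=0: L1-HIT | VC [2]
  [9] addr=0x9 blk=2 s=0: VC-HIT | VC [12]
  [10] addr=0xa blk=2 s=0: L1-HIT | VC [12]
  [11] addr=0xa blk=2 s=0: L1-HIT | VC [12]
  [12] addr=0xb blk=2 s=0: L1-HIT | VC [12]
  [13] addr=0x30 blk=12 s=0: VC-HIT | VC [2]
  [14] addr=0xa blk=2 s=0: VC-HIT | VC [12]
  [15] addr=0x9 blk=2 s=0: L1-HIT | VC [12]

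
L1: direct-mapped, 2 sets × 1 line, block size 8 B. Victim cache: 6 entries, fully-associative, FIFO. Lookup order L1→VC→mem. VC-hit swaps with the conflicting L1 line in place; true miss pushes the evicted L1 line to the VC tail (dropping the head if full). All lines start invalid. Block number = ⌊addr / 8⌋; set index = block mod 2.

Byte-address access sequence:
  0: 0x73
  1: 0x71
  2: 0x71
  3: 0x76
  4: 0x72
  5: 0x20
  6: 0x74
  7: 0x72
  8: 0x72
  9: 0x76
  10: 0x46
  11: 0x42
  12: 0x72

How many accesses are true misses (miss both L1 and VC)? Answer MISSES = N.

#0 0x73→b14/s0 MISS; vc=[]
#1 0x71→b14/s0 L1-HIT; vc=[]
#2 0x71→b14/s0 L1-HIT; vc=[]
#3 0x76→b14/s0 L1-HIT; vc=[]
#4 0x72→b14/s0 L1-HIT; vc=[]
#5 0x20→b4/s0 MISS; vc=[14]
#6 0x74→b14/s0 VC-HIT; vc=[4]
#7 0x72→b14/s0 L1-HIT; vc=[4]
#8 0x72→b14/s0 L1-HIT; vc=[4]
#9 0x76→b14/s0 L1-HIT; vc=[4]
#10 0x46→b8/s0 MISS; vc=[4,14]
#11 0x42→b8/s0 L1-HIT; vc=[4,14]
#12 0x72→b14/s0 VC-HIT; vc=[4,8]

MISSES = 3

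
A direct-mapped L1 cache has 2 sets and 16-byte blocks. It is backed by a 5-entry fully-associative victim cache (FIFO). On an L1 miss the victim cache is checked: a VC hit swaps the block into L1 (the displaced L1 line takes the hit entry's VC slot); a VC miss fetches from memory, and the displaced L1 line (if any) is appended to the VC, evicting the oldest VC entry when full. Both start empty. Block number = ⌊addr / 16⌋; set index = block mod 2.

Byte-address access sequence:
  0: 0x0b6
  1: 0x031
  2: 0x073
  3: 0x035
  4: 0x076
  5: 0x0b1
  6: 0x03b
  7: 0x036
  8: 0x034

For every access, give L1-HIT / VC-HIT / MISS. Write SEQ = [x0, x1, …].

SEQ = [MISS, MISS, MISS, VC-HIT, VC-HIT, VC-HIT, VC-HIT, L1-HIT, L1-HIT]

#0 0xb6→b11/s1 MISS; vc=[]
#1 0x31→b3/s1 MISS; vc=[11]
#2 0x73→b7/s1 MISS; vc=[11,3]
#3 0x35→b3/s1 VC-HIT; vc=[11,7]
#4 0x76→b7/s1 VC-HIT; vc=[11,3]
#5 0xb1→b11/s1 VC-HIT; vc=[7,3]
#6 0x3b→b3/s1 VC-HIT; vc=[7,11]
#7 0x36→b3/s1 L1-HIT; vc=[7,11]
#8 0x34→b3/s1 L1-HIT; vc=[7,11]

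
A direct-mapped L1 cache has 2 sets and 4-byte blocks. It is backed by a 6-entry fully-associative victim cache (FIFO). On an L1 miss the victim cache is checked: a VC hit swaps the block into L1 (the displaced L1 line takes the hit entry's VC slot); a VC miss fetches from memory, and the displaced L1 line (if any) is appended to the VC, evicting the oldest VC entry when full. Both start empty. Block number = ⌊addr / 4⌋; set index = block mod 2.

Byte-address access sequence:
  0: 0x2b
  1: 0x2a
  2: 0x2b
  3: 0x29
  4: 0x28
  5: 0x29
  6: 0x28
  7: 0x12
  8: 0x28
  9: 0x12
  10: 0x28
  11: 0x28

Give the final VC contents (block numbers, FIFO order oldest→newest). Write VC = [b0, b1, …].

VC = [4]

  [0] addr=0x2b blk=10 s=0: MISS | VC []
  [1] addr=0x2a blk=10 s=0: L1-HIT | VC []
  [2] addr=0x2b blk=10 s=0: L1-HIT | VC []
  [3] addr=0x29 blk=10 s=0: L1-HIT | VC []
  [4] addr=0x28 blk=10 s=0: L1-HIT | VC []
  [5] addr=0x29 blk=10 s=0: L1-HIT | VC []
  [6] addr=0x28 blk=10 s=0: L1-HIT | VC []
  [7] addr=0x12 blk=4 s=0: MISS | VC [10]
  [8] addr=0x28 blk=10 s=0: VC-HIT | VC [4]
  [9] addr=0x12 blk=4 s=0: VC-HIT | VC [10]
  [10] addr=0x28 blk=10 s=0: VC-HIT | VC [4]
  [11] addr=0x28 blk=10 s=0: L1-HIT | VC [4]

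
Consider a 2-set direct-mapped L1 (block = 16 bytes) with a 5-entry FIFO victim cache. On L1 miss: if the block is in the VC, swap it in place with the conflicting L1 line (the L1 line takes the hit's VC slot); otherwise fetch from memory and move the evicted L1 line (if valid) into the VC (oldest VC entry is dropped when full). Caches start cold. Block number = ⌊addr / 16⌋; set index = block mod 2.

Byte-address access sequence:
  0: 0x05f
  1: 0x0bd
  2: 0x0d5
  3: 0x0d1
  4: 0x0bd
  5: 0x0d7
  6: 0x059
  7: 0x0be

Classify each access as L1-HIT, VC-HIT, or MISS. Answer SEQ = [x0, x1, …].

SEQ = [MISS, MISS, MISS, L1-HIT, VC-HIT, VC-HIT, VC-HIT, VC-HIT]

0: 0x5f (blk 5, set 1) → MISS  vc=[]
1: 0xbd (blk 11, set 1) → MISS  vc=[5]
2: 0xd5 (blk 13, set 1) → MISS  vc=[5, 11]
3: 0xd1 (blk 13, set 1) → L1-HIT  vc=[5, 11]
4: 0xbd (blk 11, set 1) → VC-HIT  vc=[5, 13]
5: 0xd7 (blk 13, set 1) → VC-HIT  vc=[5, 11]
6: 0x59 (blk 5, set 1) → VC-HIT  vc=[13, 11]
7: 0xbe (blk 11, set 1) → VC-HIT  vc=[13, 5]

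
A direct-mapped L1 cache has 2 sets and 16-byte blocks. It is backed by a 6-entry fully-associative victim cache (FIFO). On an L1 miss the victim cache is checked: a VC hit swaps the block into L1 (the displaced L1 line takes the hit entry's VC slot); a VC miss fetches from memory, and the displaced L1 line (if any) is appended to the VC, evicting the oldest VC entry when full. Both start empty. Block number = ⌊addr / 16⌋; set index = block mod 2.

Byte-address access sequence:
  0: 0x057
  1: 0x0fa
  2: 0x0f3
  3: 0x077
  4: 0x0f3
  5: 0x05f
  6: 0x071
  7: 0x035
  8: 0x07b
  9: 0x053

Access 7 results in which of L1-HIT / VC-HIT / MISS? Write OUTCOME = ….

OUTCOME = MISS

  [0] addr=0x57 blk=5 s=1: MISS | VC []
  [1] addr=0xfa blk=15 s=1: MISS | VC [5]
  [2] addr=0xf3 blk=15 s=1: L1-HIT | VC [5]
  [3] addr=0x77 blk=7 s=1: MISS | VC [5, 15]
  [4] addr=0xf3 blk=15 s=1: VC-HIT | VC [5, 7]
  [5] addr=0x5f blk=5 s=1: VC-HIT | VC [15, 7]
  [6] addr=0x71 blk=7 s=1: VC-HIT | VC [15, 5]
  [7] addr=0x35 blk=3 s=1: MISS | VC [15, 5, 7]
  [8] addr=0x7b blk=7 s=1: VC-HIT | VC [15, 5, 3]
  [9] addr=0x53 blk=5 s=1: VC-HIT | VC [15, 7, 3]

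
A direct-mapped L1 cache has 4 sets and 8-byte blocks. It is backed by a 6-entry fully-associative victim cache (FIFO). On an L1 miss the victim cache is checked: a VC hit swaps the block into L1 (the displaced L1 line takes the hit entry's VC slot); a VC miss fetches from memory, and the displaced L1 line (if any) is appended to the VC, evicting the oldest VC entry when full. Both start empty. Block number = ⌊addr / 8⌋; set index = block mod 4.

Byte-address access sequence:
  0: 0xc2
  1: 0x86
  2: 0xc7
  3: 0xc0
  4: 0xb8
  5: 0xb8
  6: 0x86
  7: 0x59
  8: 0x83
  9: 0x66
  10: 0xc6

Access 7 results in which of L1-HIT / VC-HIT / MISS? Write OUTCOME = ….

0: 0xc2 (blk 24, set 0) → MISS  vc=[]
1: 0x86 (blk 16, set 0) → MISS  vc=[24]
2: 0xc7 (blk 24, set 0) → VC-HIT  vc=[16]
3: 0xc0 (blk 24, set 0) → L1-HIT  vc=[16]
4: 0xb8 (blk 23, set 3) → MISS  vc=[16]
5: 0xb8 (blk 23, set 3) → L1-HIT  vc=[16]
6: 0x86 (blk 16, set 0) → VC-HIT  vc=[24]
7: 0x59 (blk 11, set 3) → MISS  vc=[24, 23]
8: 0x83 (blk 16, set 0) → L1-HIT  vc=[24, 23]
9: 0x66 (blk 12, set 0) → MISS  vc=[24, 23, 16]
10: 0xc6 (blk 24, set 0) → VC-HIT  vc=[12, 23, 16]

OUTCOME = MISS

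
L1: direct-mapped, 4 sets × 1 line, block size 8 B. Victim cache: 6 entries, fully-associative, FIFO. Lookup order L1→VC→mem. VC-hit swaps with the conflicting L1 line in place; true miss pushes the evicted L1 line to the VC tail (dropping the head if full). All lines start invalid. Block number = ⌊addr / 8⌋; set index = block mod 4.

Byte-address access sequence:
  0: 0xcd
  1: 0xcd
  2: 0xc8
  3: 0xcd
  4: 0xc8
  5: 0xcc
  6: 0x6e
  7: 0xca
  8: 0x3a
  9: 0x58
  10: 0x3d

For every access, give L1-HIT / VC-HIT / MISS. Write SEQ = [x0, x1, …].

SEQ = [MISS, L1-HIT, L1-HIT, L1-HIT, L1-HIT, L1-HIT, MISS, VC-HIT, MISS, MISS, VC-HIT]

#0 0xcd→b25/s1 MISS; vc=[]
#1 0xcd→b25/s1 L1-HIT; vc=[]
#2 0xc8→b25/s1 L1-HIT; vc=[]
#3 0xcd→b25/s1 L1-HIT; vc=[]
#4 0xc8→b25/s1 L1-HIT; vc=[]
#5 0xcc→b25/s1 L1-HIT; vc=[]
#6 0x6e→b13/s1 MISS; vc=[25]
#7 0xca→b25/s1 VC-HIT; vc=[13]
#8 0x3a→b7/s3 MISS; vc=[13]
#9 0x58→b11/s3 MISS; vc=[13,7]
#10 0x3d→b7/s3 VC-HIT; vc=[13,11]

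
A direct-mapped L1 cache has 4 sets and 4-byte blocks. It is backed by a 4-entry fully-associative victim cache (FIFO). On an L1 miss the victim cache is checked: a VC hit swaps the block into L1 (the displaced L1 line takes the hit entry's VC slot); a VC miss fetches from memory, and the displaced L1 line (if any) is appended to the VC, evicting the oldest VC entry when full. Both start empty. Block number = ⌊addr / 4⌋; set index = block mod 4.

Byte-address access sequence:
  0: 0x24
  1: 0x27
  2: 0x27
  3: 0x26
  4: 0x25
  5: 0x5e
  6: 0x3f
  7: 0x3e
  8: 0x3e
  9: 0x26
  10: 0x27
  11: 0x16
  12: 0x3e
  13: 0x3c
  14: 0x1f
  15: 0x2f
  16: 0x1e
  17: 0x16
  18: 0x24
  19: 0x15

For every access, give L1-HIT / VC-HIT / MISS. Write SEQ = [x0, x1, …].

0: 0x24 (blk 9, set 1) → MISS  vc=[]
1: 0x27 (blk 9, set 1) → L1-HIT  vc=[]
2: 0x27 (blk 9, set 1) → L1-HIT  vc=[]
3: 0x26 (blk 9, set 1) → L1-HIT  vc=[]
4: 0x25 (blk 9, set 1) → L1-HIT  vc=[]
5: 0x5e (blk 23, set 3) → MISS  vc=[]
6: 0x3f (blk 15, set 3) → MISS  vc=[23]
7: 0x3e (blk 15, set 3) → L1-HIT  vc=[23]
8: 0x3e (blk 15, set 3) → L1-HIT  vc=[23]
9: 0x26 (blk 9, set 1) → L1-HIT  vc=[23]
10: 0x27 (blk 9, set 1) → L1-HIT  vc=[23]
11: 0x16 (blk 5, set 1) → MISS  vc=[23, 9]
12: 0x3e (blk 15, set 3) → L1-HIT  vc=[23, 9]
13: 0x3c (blk 15, set 3) → L1-HIT  vc=[23, 9]
14: 0x1f (blk 7, set 3) → MISS  vc=[23, 9, 15]
15: 0x2f (blk 11, set 3) → MISS  vc=[23, 9, 15, 7]
16: 0x1e (blk 7, set 3) → VC-HIT  vc=[23, 9, 15, 11]
17: 0x16 (blk 5, set 1) → L1-HIT  vc=[23, 9, 15, 11]
18: 0x24 (blk 9, set 1) → VC-HIT  vc=[23, 5, 15, 11]
19: 0x15 (blk 5, set 1) → VC-HIT  vc=[23, 9, 15, 11]

SEQ = [MISS, L1-HIT, L1-HIT, L1-HIT, L1-HIT, MISS, MISS, L1-HIT, L1-HIT, L1-HIT, L1-HIT, MISS, L1-HIT, L1-HIT, MISS, MISS, VC-HIT, L1-HIT, VC-HIT, VC-HIT]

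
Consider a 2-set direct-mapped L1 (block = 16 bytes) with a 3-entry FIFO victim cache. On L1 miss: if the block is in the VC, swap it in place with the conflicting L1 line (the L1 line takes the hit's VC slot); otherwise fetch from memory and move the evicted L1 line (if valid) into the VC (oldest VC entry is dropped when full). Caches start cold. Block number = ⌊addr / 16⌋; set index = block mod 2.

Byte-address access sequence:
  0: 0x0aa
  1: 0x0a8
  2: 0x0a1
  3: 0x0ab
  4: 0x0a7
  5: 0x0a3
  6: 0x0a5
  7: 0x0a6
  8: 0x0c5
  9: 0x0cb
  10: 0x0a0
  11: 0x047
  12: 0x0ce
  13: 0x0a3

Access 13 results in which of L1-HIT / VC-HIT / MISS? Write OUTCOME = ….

0: 0xaa (blk 10, set 0) → MISS  vc=[]
1: 0xa8 (blk 10, set 0) → L1-HIT  vc=[]
2: 0xa1 (blk 10, set 0) → L1-HIT  vc=[]
3: 0xab (blk 10, set 0) → L1-HIT  vc=[]
4: 0xa7 (blk 10, set 0) → L1-HIT  vc=[]
5: 0xa3 (blk 10, set 0) → L1-HIT  vc=[]
6: 0xa5 (blk 10, set 0) → L1-HIT  vc=[]
7: 0xa6 (blk 10, set 0) → L1-HIT  vc=[]
8: 0xc5 (blk 12, set 0) → MISS  vc=[10]
9: 0xcb (blk 12, set 0) → L1-HIT  vc=[10]
10: 0xa0 (blk 10, set 0) → VC-HIT  vc=[12]
11: 0x47 (blk 4, set 0) → MISS  vc=[12, 10]
12: 0xce (blk 12, set 0) → VC-HIT  vc=[4, 10]
13: 0xa3 (blk 10, set 0) → VC-HIT  vc=[4, 12]

OUTCOME = VC-HIT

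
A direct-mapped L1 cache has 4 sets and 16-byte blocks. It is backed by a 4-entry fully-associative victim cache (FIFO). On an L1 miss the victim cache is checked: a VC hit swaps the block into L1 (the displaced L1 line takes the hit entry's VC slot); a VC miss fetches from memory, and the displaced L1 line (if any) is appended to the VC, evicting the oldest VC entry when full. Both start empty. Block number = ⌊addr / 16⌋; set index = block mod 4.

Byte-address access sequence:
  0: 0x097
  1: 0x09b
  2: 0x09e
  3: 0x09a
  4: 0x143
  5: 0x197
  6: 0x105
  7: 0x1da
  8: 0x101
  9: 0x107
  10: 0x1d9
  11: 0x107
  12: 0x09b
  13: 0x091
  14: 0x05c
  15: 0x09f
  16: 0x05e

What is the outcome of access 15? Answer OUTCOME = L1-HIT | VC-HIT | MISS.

  [0] addr=0x97 blk=9 s=1: MISS | VC []
  [1] addr=0x9b blk=9 s=1: L1-HIT | VC []
  [2] addr=0x9e blk=9 s=1: L1-HIT | VC []
  [3] addr=0x9a blk=9 s=1: L1-HIT | VC []
  [4] addr=0x143 blk=20 s=0: MISS | VC []
  [5] addr=0x197 blk=25 s=1: MISS | VC [9]
  [6] addr=0x105 blk=16 s=0: MISS | VC [9, 20]
  [7] addr=0x1da blk=29 s=1: MISS | VC [9, 20, 25]
  [8] addr=0x101 blk=16 s=0: L1-HIT | VC [9, 20, 25]
  [9] addr=0x107 blk=16 s=0: L1-HIT | VC [9, 20, 25]
  [10] addr=0x1d9 blk=29 s=1: L1-HIT | VC [9, 20, 25]
  [11] addr=0x107 blk=16 s=0: L1-HIT | VC [9, 20, 25]
  [12] addr=0x9b blk=9 s=1: VC-HIT | VC [29, 20, 25]
  [13] addr=0x91 blk=9 s=1: L1-HIT | VC [29, 20, 25]
  [14] addr=0x5c blk=5 s=1: MISS | VC [29, 20, 25, 9]
  [15] addr=0x9f blk=9 s=1: VC-HIT | VC [29, 20, 25, 5]
  [16] addr=0x5e blk=5 s=1: VC-HIT | VC [29, 20, 25, 9]

OUTCOME = VC-HIT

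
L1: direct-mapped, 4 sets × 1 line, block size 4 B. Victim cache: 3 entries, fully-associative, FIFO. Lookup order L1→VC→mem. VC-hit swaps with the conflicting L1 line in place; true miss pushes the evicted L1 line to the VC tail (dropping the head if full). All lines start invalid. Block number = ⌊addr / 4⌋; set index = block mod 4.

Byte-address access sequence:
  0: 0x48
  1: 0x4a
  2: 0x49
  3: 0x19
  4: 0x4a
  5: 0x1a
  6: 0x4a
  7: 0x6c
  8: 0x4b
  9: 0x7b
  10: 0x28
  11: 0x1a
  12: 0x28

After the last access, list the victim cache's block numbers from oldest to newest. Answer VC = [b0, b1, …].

0: 0x48 (blk 18, set 2) → MISS  vc=[]
1: 0x4a (blk 18, set 2) → L1-HIT  vc=[]
2: 0x49 (blk 18, set 2) → L1-HIT  vc=[]
3: 0x19 (blk 6, set 2) → MISS  vc=[18]
4: 0x4a (blk 18, set 2) → VC-HIT  vc=[6]
5: 0x1a (blk 6, set 2) → VC-HIT  vc=[18]
6: 0x4a (blk 18, set 2) → VC-HIT  vc=[6]
7: 0x6c (blk 27, set 3) → MISS  vc=[6]
8: 0x4b (blk 18, set 2) → L1-HIT  vc=[6]
9: 0x7b (blk 30, set 2) → MISS  vc=[6, 18]
10: 0x28 (blk 10, set 2) → MISS  vc=[6, 18, 30]
11: 0x1a (blk 6, set 2) → VC-HIT  vc=[10, 18, 30]
12: 0x28 (blk 10, set 2) → VC-HIT  vc=[6, 18, 30]

VC = [6, 18, 30]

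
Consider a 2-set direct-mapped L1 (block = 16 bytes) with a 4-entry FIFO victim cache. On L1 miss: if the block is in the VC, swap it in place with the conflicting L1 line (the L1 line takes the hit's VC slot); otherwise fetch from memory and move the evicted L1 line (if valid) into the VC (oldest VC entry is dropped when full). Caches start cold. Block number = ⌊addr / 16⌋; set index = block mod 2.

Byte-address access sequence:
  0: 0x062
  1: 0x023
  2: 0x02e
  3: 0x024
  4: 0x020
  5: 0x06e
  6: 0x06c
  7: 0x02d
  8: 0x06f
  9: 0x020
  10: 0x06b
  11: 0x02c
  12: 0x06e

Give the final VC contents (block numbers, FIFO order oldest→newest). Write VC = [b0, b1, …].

#0 0x62→b6/s0 MISS; vc=[]
#1 0x23→b2/s0 MISS; vc=[6]
#2 0x2e→b2/s0 L1-HIT; vc=[6]
#3 0x24→b2/s0 L1-HIT; vc=[6]
#4 0x20→b2/s0 L1-HIT; vc=[6]
#5 0x6e→b6/s0 VC-HIT; vc=[2]
#6 0x6c→b6/s0 L1-HIT; vc=[2]
#7 0x2d→b2/s0 VC-HIT; vc=[6]
#8 0x6f→b6/s0 VC-HIT; vc=[2]
#9 0x20→b2/s0 VC-HIT; vc=[6]
#10 0x6b→b6/s0 VC-HIT; vc=[2]
#11 0x2c→b2/s0 VC-HIT; vc=[6]
#12 0x6e→b6/s0 VC-HIT; vc=[2]

VC = [2]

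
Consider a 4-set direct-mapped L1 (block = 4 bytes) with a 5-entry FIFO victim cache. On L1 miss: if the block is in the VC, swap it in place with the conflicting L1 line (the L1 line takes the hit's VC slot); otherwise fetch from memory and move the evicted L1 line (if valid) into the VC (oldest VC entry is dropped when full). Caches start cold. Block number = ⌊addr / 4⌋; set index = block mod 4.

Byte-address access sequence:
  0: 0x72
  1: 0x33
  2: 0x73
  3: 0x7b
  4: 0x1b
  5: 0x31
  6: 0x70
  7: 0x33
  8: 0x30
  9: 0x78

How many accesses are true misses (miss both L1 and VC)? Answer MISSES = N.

0: 0x72 (blk 28, set 0) → MISS  vc=[]
1: 0x33 (blk 12, set 0) → MISS  vc=[28]
2: 0x73 (blk 28, set 0) → VC-HIT  vc=[12]
3: 0x7b (blk 30, set 2) → MISS  vc=[12]
4: 0x1b (blk 6, set 2) → MISS  vc=[12, 30]
5: 0x31 (blk 12, set 0) → VC-HIT  vc=[28, 30]
6: 0x70 (blk 28, set 0) → VC-HIT  vc=[12, 30]
7: 0x33 (blk 12, set 0) → VC-HIT  vc=[28, 30]
8: 0x30 (blk 12, set 0) → L1-HIT  vc=[28, 30]
9: 0x78 (blk 30, set 2) → VC-HIT  vc=[28, 6]

MISSES = 4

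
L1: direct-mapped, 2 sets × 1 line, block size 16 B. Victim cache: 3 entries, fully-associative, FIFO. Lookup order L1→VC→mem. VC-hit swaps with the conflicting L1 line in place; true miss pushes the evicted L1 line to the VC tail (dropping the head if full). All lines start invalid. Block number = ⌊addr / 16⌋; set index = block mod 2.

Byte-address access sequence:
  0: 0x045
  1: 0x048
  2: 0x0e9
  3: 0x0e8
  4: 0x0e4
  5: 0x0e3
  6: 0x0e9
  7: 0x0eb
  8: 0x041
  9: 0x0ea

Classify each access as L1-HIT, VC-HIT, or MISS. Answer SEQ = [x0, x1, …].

SEQ = [MISS, L1-HIT, MISS, L1-HIT, L1-HIT, L1-HIT, L1-HIT, L1-HIT, VC-HIT, VC-HIT]

  [0] addr=0x45 blk=4 s=0: MISS | VC []
  [1] addr=0x48 blk=4 s=0: L1-HIT | VC []
  [2] addr=0xe9 blk=14 s=0: MISS | VC [4]
  [3] addr=0xe8 blk=14 s=0: L1-HIT | VC [4]
  [4] addr=0xe4 blk=14 s=0: L1-HIT | VC [4]
  [5] addr=0xe3 blk=14 s=0: L1-HIT | VC [4]
  [6] addr=0xe9 blk=14 s=0: L1-HIT | VC [4]
  [7] addr=0xeb blk=14 s=0: L1-HIT | VC [4]
  [8] addr=0x41 blk=4 s=0: VC-HIT | VC [14]
  [9] addr=0xea blk=14 s=0: VC-HIT | VC [4]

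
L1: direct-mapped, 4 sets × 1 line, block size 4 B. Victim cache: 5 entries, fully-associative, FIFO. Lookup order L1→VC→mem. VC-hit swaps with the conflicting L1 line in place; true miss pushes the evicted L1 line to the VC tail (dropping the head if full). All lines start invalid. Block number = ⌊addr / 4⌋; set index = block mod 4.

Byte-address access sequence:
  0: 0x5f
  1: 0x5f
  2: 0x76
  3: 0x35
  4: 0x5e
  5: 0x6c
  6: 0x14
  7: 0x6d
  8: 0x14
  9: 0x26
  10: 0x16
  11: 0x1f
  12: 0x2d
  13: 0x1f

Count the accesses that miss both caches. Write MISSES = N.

MISSES = 8

  [0] addr=0x5f blk=23 s=3: MISS | VC []
  [1] addr=0x5f blk=23 s=3: L1-HIT | VC []
  [2] addr=0x76 blk=29 s=1: MISS | VC []
  [3] addr=0x35 blk=13 s=1: MISS | VC [29]
  [4] addr=0x5e blk=23 s=3: L1-HIT | VC [29]
  [5] addr=0x6c blk=27 s=3: MISS | VC [29, 23]
  [6] addr=0x14 blk=5 s=1: MISS | VC [29, 23, 13]
  [7] addr=0x6d blk=27 s=3: L1-HIT | VC [29, 23, 13]
  [8] addr=0x14 blk=5 s=1: L1-HIT | VC [29, 23, 13]
  [9] addr=0x26 blk=9 s=1: MISS | VC [29, 23, 13, 5]
  [10] addr=0x16 blk=5 s=1: VC-HIT | VC [29, 23, 13, 9]
  [11] addr=0x1f blk=7 s=3: MISS | VC [29, 23, 13, 9, 27]
  [12] addr=0x2d blk=11 s=3: MISS | VC [23, 13, 9, 27, 7]
  [13] addr=0x1f blk=7 s=3: VC-HIT | VC [23, 13, 9, 27, 11]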